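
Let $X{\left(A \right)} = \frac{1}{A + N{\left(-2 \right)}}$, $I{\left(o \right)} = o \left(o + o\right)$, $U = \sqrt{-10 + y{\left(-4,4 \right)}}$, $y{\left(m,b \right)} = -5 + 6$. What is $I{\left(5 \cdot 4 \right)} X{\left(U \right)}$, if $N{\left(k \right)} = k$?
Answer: $- \frac{1600}{13} - \frac{2400 i}{13} \approx -123.08 - 184.62 i$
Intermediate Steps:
$y{\left(m,b \right)} = 1$
$U = 3 i$ ($U = \sqrt{-10 + 1} = \sqrt{-9} = 3 i \approx 3.0 i$)
$I{\left(o \right)} = 2 o^{2}$ ($I{\left(o \right)} = o 2 o = 2 o^{2}$)
$X{\left(A \right)} = \frac{1}{-2 + A}$ ($X{\left(A \right)} = \frac{1}{A - 2} = \frac{1}{-2 + A}$)
$I{\left(5 \cdot 4 \right)} X{\left(U \right)} = \frac{2 \left(5 \cdot 4\right)^{2}}{-2 + 3 i} = 2 \cdot 20^{2} \frac{-2 - 3 i}{13} = 2 \cdot 400 \frac{-2 - 3 i}{13} = 800 \frac{-2 - 3 i}{13} = \frac{800 \left(-2 - 3 i\right)}{13}$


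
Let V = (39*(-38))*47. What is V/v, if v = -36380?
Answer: 34827/18190 ≈ 1.9146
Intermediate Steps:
V = -69654 (V = -1482*47 = -69654)
V/v = -69654/(-36380) = -69654*(-1/36380) = 34827/18190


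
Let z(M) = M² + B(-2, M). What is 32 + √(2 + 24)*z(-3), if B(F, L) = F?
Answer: 32 + 7*√26 ≈ 67.693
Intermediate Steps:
z(M) = -2 + M² (z(M) = M² - 2 = -2 + M²)
32 + √(2 + 24)*z(-3) = 32 + √(2 + 24)*(-2 + (-3)²) = 32 + √26*(-2 + 9) = 32 + √26*7 = 32 + 7*√26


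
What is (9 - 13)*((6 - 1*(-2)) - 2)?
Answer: -24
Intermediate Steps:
(9 - 13)*((6 - 1*(-2)) - 2) = -4*((6 + 2) - 2) = -4*(8 - 2) = -4*6 = -24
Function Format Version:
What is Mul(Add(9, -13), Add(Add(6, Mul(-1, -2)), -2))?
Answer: -24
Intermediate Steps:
Mul(Add(9, -13), Add(Add(6, Mul(-1, -2)), -2)) = Mul(-4, Add(Add(6, 2), -2)) = Mul(-4, Add(8, -2)) = Mul(-4, 6) = -24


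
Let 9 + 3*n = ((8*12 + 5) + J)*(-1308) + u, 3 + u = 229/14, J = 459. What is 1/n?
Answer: -42/10254659 ≈ -4.0957e-6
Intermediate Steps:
u = 187/14 (u = -3 + 229/14 = 187/14 ≈ 13.357)
n = -10254659/42 (n = -3 + (((8*12 + 5) + 459)*(-1308) + 187/14)/3 = -3 + (((96 + 5) + 459)*(-1308) + 187/14)/3 = -3 + ((101 + 459)*(-1308) + 187/14)/3 = -3 + (560*(-1308) + 187/14)/3 = -3 + (-732480 + 187/14)/3 = -3 + (⅓)*(-10254533/14) = -3 - 10254533/42 = -10254659/42 ≈ -2.4416e+5)
1/n = 1/(-10254659/42) = -42/10254659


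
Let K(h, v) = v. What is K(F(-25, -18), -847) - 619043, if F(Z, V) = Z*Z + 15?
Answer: -619890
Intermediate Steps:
F(Z, V) = 15 + Z**2 (F(Z, V) = Z**2 + 15 = 15 + Z**2)
K(F(-25, -18), -847) - 619043 = -847 - 619043 = -619890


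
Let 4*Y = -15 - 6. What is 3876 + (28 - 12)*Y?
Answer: 3792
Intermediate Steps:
Y = -21/4 (Y = (-15 - 6)/4 = (¼)*(-21) = -21/4 ≈ -5.2500)
3876 + (28 - 12)*Y = 3876 + (28 - 12)*(-21/4) = 3876 + 16*(-21/4) = 3876 - 84 = 3792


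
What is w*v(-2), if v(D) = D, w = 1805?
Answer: -3610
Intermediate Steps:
w*v(-2) = 1805*(-2) = -3610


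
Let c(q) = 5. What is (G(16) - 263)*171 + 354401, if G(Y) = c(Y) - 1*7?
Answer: 309086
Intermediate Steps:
G(Y) = -2 (G(Y) = 5 - 1*7 = 5 - 7 = -2)
(G(16) - 263)*171 + 354401 = (-2 - 263)*171 + 354401 = -265*171 + 354401 = -45315 + 354401 = 309086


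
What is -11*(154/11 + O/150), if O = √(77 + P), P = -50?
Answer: -154 - 11*√3/50 ≈ -154.38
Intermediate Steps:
O = 3*√3 (O = √(77 - 50) = √27 = 3*√3 ≈ 5.1962)
-11*(154/11 + O/150) = -11*(154/11 + (3*√3)/150) = -11*(154*(1/11) + (3*√3)*(1/150)) = -11*(14 + √3/50) = -154 - 11*√3/50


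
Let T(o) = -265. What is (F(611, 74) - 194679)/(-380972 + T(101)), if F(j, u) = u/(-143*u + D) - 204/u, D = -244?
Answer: 38991058294/76354527597 ≈ 0.51066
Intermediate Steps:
F(j, u) = -204/u + u/(-244 - 143*u) (F(j, u) = u/(-143*u - 244) - 204/u = u/(-244 - 143*u) - 204/u = -204/u + u/(-244 - 143*u))
(F(611, 74) - 194679)/(-380972 + T(101)) = ((-49776 - 1*74² - 29172*74)/(74*(244 + 143*74)) - 194679)/(-380972 - 265) = ((-49776 - 1*5476 - 2158728)/(74*(244 + 10582)) - 194679)/(-381237) = ((1/74)*(-49776 - 5476 - 2158728)/10826 - 194679)*(-1/381237) = ((1/74)*(1/10826)*(-2213980) - 194679)*(-1/381237) = (-553495/200281 - 194679)*(-1/381237) = -38991058294/200281*(-1/381237) = 38991058294/76354527597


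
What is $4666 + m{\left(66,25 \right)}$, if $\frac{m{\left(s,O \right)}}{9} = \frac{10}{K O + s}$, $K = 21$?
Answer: $\frac{919232}{197} \approx 4666.1$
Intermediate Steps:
$m{\left(s,O \right)} = \frac{90}{s + 21 O}$ ($m{\left(s,O \right)} = 9 \frac{10}{21 O + s} = 9 \frac{10}{s + 21 O} = \frac{90}{s + 21 O}$)
$4666 + m{\left(66,25 \right)} = 4666 + \frac{90}{66 + 21 \cdot 25} = 4666 + \frac{90}{66 + 525} = 4666 + \frac{90}{591} = 4666 + 90 \cdot \frac{1}{591} = 4666 + \frac{30}{197} = \frac{919232}{197}$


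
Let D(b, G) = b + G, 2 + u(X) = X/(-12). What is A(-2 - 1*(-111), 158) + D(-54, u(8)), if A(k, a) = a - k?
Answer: -23/3 ≈ -7.6667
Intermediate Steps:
u(X) = -2 - X/12 (u(X) = -2 + X/(-12) = -2 + X*(-1/12) = -2 - X/12)
D(b, G) = G + b
A(-2 - 1*(-111), 158) + D(-54, u(8)) = (158 - (-2 - 1*(-111))) + ((-2 - 1/12*8) - 54) = (158 - (-2 + 111)) + ((-2 - ⅔) - 54) = (158 - 1*109) + (-8/3 - 54) = (158 - 109) - 170/3 = 49 - 170/3 = -23/3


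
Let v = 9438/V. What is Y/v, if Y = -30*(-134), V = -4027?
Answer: -2698090/1573 ≈ -1715.3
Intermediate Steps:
Y = 4020
v = -9438/4027 (v = 9438/(-4027) = 9438*(-1/4027) = -9438/4027 ≈ -2.3437)
Y/v = 4020/(-9438/4027) = 4020*(-4027/9438) = -2698090/1573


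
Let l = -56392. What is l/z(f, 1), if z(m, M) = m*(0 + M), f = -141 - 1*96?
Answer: 56392/237 ≈ 237.94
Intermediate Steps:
f = -237 (f = -141 - 96 = -237)
z(m, M) = M*m (z(m, M) = m*M = M*m)
l/z(f, 1) = -56392/(1*(-237)) = -56392/(-237) = -56392*(-1/237) = 56392/237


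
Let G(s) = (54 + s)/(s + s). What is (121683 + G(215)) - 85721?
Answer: 15463929/430 ≈ 35963.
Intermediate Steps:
G(s) = (54 + s)/(2*s) (G(s) = (54 + s)/((2*s)) = (54 + s)*(1/(2*s)) = (54 + s)/(2*s))
(121683 + G(215)) - 85721 = (121683 + (½)*(54 + 215)/215) - 85721 = (121683 + (½)*(1/215)*269) - 85721 = (121683 + 269/430) - 85721 = 52323959/430 - 85721 = 15463929/430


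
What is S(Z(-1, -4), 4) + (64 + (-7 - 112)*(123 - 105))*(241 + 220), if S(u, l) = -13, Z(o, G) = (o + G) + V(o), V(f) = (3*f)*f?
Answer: -957971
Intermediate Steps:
V(f) = 3*f**2
Z(o, G) = G + o + 3*o**2 (Z(o, G) = (o + G) + 3*o**2 = (G + o) + 3*o**2 = G + o + 3*o**2)
S(Z(-1, -4), 4) + (64 + (-7 - 112)*(123 - 105))*(241 + 220) = -13 + (64 + (-7 - 112)*(123 - 105))*(241 + 220) = -13 + (64 - 119*18)*461 = -13 + (64 - 2142)*461 = -13 - 2078*461 = -13 - 957958 = -957971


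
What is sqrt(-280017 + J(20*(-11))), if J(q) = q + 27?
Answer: I*sqrt(280210) ≈ 529.35*I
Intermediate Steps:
J(q) = 27 + q
sqrt(-280017 + J(20*(-11))) = sqrt(-280017 + (27 + 20*(-11))) = sqrt(-280017 + (27 - 220)) = sqrt(-280017 - 193) = sqrt(-280210) = I*sqrt(280210)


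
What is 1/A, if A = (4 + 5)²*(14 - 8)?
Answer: 1/486 ≈ 0.0020576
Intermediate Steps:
A = 486 (A = 9²*6 = 81*6 = 486)
1/A = 1/486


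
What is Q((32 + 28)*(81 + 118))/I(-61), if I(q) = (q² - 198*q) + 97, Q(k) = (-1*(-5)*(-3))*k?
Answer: -44775/3974 ≈ -11.267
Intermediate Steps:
Q(k) = -15*k (Q(k) = (5*(-3))*k = -15*k)
I(q) = 97 + q² - 198*q
Q((32 + 28)*(81 + 118))/I(-61) = (-15*(32 + 28)*(81 + 118))/(97 + (-61)² - 198*(-61)) = (-900*199)/(97 + 3721 + 12078) = -15*11940/15896 = -179100*1/15896 = -44775/3974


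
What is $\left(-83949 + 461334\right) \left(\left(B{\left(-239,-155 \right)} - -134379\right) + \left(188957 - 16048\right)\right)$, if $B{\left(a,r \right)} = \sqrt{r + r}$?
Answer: $115965881880 + 377385 i \sqrt{310} \approx 1.1597 \cdot 10^{11} + 6.6446 \cdot 10^{6} i$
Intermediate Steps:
$B{\left(a,r \right)} = \sqrt{2} \sqrt{r}$ ($B{\left(a,r \right)} = \sqrt{2 r} = \sqrt{2} \sqrt{r}$)
$\left(-83949 + 461334\right) \left(\left(B{\left(-239,-155 \right)} - -134379\right) + \left(188957 - 16048\right)\right) = \left(-83949 + 461334\right) \left(\left(\sqrt{2} \sqrt{-155} - -134379\right) + \left(188957 - 16048\right)\right) = 377385 \left(\left(\sqrt{2} i \sqrt{155} + 134379\right) + \left(188957 - 16048\right)\right) = 377385 \left(\left(i \sqrt{310} + 134379\right) + 172909\right) = 377385 \left(\left(134379 + i \sqrt{310}\right) + 172909\right) = 377385 \left(307288 + i \sqrt{310}\right) = 115965881880 + 377385 i \sqrt{310}$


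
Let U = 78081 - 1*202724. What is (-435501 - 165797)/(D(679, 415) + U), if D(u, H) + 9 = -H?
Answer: 601298/125067 ≈ 4.8078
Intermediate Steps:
D(u, H) = -9 - H
U = -124643 (U = 78081 - 202724 = -124643)
(-435501 - 165797)/(D(679, 415) + U) = (-435501 - 165797)/((-9 - 1*415) - 124643) = -601298/((-9 - 415) - 124643) = -601298/(-424 - 124643) = -601298/(-125067) = -601298*(-1/125067) = 601298/125067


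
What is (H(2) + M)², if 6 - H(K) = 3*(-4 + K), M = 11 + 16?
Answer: 1521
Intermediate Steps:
M = 27
H(K) = 18 - 3*K (H(K) = 6 - 3*(-4 + K) = 6 - (-12 + 3*K) = 6 + (12 - 3*K) = 18 - 3*K)
(H(2) + M)² = ((18 - 3*2) + 27)² = ((18 - 6) + 27)² = (12 + 27)² = 39² = 1521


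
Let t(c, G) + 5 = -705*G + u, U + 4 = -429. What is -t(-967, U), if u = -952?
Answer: -304308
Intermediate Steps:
U = -433 (U = -4 - 429 = -433)
t(c, G) = -957 - 705*G (t(c, G) = -5 + (-705*G - 952) = -5 + (-952 - 705*G) = -957 - 705*G)
-t(-967, U) = -(-957 - 705*(-433)) = -(-957 + 305265) = -1*304308 = -304308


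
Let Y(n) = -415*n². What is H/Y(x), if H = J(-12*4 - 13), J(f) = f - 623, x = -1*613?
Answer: 684/155944135 ≈ 4.3862e-6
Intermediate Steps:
x = -613
J(f) = -623 + f
H = -684 (H = -623 + (-12*4 - 13) = -623 + (-48 - 13) = -623 - 61 = -684)
H/Y(x) = -684/((-415*(-613)²)) = -684/((-415*375769)) = -684/(-155944135) = -684*(-1/155944135) = 684/155944135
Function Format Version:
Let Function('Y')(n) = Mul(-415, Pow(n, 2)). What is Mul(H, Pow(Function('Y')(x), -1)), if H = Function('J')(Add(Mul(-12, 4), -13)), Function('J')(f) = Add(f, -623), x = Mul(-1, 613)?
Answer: Rational(684, 155944135) ≈ 4.3862e-6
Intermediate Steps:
x = -613
Function('J')(f) = Add(-623, f)
H = -684 (H = Add(-623, Add(Mul(-12, 4), -13)) = Add(-623, Add(-48, -13)) = Add(-623, -61) = -684)
Mul(H, Pow(Function('Y')(x), -1)) = Mul(-684, Pow(Mul(-415, Pow(-613, 2)), -1)) = Mul(-684, Pow(Mul(-415, 375769), -1)) = Mul(-684, Pow(-155944135, -1)) = Mul(-684, Rational(-1, 155944135)) = Rational(684, 155944135)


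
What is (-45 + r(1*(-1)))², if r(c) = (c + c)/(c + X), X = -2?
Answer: 17689/9 ≈ 1965.4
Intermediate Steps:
r(c) = 2*c/(-2 + c) (r(c) = (c + c)/(c - 2) = (2*c)/(-2 + c) = 2*c/(-2 + c))
(-45 + r(1*(-1)))² = (-45 + 2*(1*(-1))/(-2 + 1*(-1)))² = (-45 + 2*(-1)/(-2 - 1))² = (-45 + 2*(-1)/(-3))² = (-45 + 2*(-1)*(-⅓))² = (-45 + ⅔)² = (-133/3)² = 17689/9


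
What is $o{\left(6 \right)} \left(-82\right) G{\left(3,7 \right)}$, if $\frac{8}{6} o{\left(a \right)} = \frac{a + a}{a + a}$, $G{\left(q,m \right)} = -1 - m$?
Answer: $492$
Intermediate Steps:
$o{\left(a \right)} = \frac{3}{4}$ ($o{\left(a \right)} = \frac{3 \frac{a + a}{a + a}}{4} = \frac{3 \frac{2 a}{2 a}}{4} = \frac{3 \cdot 2 a \frac{1}{2 a}}{4} = \frac{3}{4} \cdot 1 = \frac{3}{4}$)
$o{\left(6 \right)} \left(-82\right) G{\left(3,7 \right)} = \frac{3}{4} \left(-82\right) \left(-1 - 7\right) = - \frac{123 \left(-1 - 7\right)}{2} = \left(- \frac{123}{2}\right) \left(-8\right) = 492$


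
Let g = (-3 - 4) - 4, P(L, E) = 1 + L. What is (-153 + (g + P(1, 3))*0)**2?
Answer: 23409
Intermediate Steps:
g = -11 (g = -7 - 4 = -11)
(-153 + (g + P(1, 3))*0)**2 = (-153 + (-11 + (1 + 1))*0)**2 = (-153 + (-11 + 2)*0)**2 = (-153 - 9*0)**2 = (-153 + 0)**2 = (-153)**2 = 23409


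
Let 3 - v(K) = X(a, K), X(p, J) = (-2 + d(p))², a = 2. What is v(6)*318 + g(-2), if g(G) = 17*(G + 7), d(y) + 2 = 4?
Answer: 1039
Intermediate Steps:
d(y) = 2 (d(y) = -2 + 4 = 2)
g(G) = 119 + 17*G (g(G) = 17*(7 + G) = 119 + 17*G)
X(p, J) = 0 (X(p, J) = (-2 + 2)² = 0² = 0)
v(K) = 3 (v(K) = 3 - 1*0 = 3 + 0 = 3)
v(6)*318 + g(-2) = 3*318 + (119 + 17*(-2)) = 954 + (119 - 34) = 954 + 85 = 1039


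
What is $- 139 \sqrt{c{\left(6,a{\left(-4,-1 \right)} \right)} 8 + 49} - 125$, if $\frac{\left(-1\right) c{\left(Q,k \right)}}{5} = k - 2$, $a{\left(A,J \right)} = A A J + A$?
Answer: $-125 - 139 \sqrt{929} \approx -4361.6$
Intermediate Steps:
$a{\left(A,J \right)} = A + J A^{2}$ ($a{\left(A,J \right)} = A^{2} J + A = J A^{2} + A = A + J A^{2}$)
$c{\left(Q,k \right)} = 10 - 5 k$ ($c{\left(Q,k \right)} = - 5 \left(k - 2\right) = - 5 \left(-2 + k\right) = 10 - 5 k$)
$- 139 \sqrt{c{\left(6,a{\left(-4,-1 \right)} \right)} 8 + 49} - 125 = - 139 \sqrt{\left(10 - 5 \left(- 4 \left(1 - -4\right)\right)\right) 8 + 49} - 125 = - 139 \sqrt{\left(10 - 5 \left(- 4 \left(1 + 4\right)\right)\right) 8 + 49} - 125 = - 139 \sqrt{\left(10 - 5 \left(\left(-4\right) 5\right)\right) 8 + 49} - 125 = - 139 \sqrt{\left(10 - -100\right) 8 + 49} - 125 = - 139 \sqrt{\left(10 + 100\right) 8 + 49} - 125 = - 139 \sqrt{110 \cdot 8 + 49} - 125 = - 139 \sqrt{880 + 49} - 125 = - 139 \sqrt{929} - 125 = -125 - 139 \sqrt{929}$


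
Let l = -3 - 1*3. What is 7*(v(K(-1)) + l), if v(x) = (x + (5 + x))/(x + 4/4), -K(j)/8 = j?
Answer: -77/3 ≈ -25.667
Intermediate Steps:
K(j) = -8*j
l = -6 (l = -3 - 3 = -6)
v(x) = (5 + 2*x)/(1 + x) (v(x) = (5 + 2*x)/(x + 4*(¼)) = (5 + 2*x)/(x + 1) = (5 + 2*x)/(1 + x))
7*(v(K(-1)) + l) = 7*((5 + 2*(-8*(-1)))/(1 - 8*(-1)) - 6) = 7*((5 + 2*8)/(1 + 8) - 6) = 7*((5 + 16)/9 - 6) = 7*((⅑)*21 - 6) = 7*(7/3 - 6) = 7*(-11/3) = -77/3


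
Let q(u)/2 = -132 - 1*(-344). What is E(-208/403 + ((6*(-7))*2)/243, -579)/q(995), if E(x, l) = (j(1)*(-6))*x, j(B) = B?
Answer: 541/44361 ≈ 0.012195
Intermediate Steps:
q(u) = 424 (q(u) = 2*(-132 - 1*(-344)) = 2*(-132 + 344) = 2*212 = 424)
E(x, l) = -6*x (E(x, l) = (1*(-6))*x = -6*x)
E(-208/403 + ((6*(-7))*2)/243, -579)/q(995) = -6*(-208/403 + ((6*(-7))*2)/243)/424 = -6*(-208*1/403 - 42*2*(1/243))*(1/424) = -6*(-16/31 - 84*1/243)*(1/424) = -6*(-16/31 - 28/81)*(1/424) = -6*(-2164/2511)*(1/424) = (4328/837)*(1/424) = 541/44361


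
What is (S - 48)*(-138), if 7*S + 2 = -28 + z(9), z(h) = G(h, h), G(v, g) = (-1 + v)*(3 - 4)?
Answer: 51612/7 ≈ 7373.1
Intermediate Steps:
G(v, g) = 1 - v (G(v, g) = (-1 + v)*(-1) = 1 - v)
z(h) = 1 - h
S = -38/7 (S = -2/7 + (-28 + (1 - 1*9))/7 = -2/7 + (-28 + (1 - 9))/7 = -2/7 + (-28 - 8)/7 = -2/7 + (⅐)*(-36) = -2/7 - 36/7 = -38/7 ≈ -5.4286)
(S - 48)*(-138) = (-38/7 - 48)*(-138) = -374/7*(-138) = 51612/7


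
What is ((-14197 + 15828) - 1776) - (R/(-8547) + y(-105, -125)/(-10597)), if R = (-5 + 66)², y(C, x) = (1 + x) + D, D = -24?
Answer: -13094854574/90572559 ≈ -144.58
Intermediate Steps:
y(C, x) = -23 + x (y(C, x) = (1 + x) - 24 = -23 + x)
R = 3721 (R = 61² = 3721)
((-14197 + 15828) - 1776) - (R/(-8547) + y(-105, -125)/(-10597)) = ((-14197 + 15828) - 1776) - (3721/(-8547) + (-23 - 125)/(-10597)) = (1631 - 1776) - (3721*(-1/8547) - 148*(-1/10597)) = -145 - (-3721/8547 + 148/10597) = -145 - 1*(-38166481/90572559) = -145 + 38166481/90572559 = -13094854574/90572559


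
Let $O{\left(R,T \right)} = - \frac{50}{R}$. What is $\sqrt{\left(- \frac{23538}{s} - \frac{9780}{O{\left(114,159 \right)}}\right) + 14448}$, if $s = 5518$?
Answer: $\frac{9 \sqrt{86322253885}}{13795} \approx 191.68$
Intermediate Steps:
$\sqrt{\left(- \frac{23538}{s} - \frac{9780}{O{\left(114,159 \right)}}\right) + 14448} = \sqrt{\left(- \frac{23538}{5518} - \frac{9780}{\left(-50\right) \frac{1}{114}}\right) + 14448} = \sqrt{\left(\left(-23538\right) \frac{1}{5518} - \frac{9780}{\left(-50\right) \frac{1}{114}}\right) + 14448} = \sqrt{\left(- \frac{11769}{2759} - \frac{9780}{- \frac{25}{57}}\right) + 14448} = \sqrt{\left(- \frac{11769}{2759} - - \frac{111492}{5}\right) + 14448} = \sqrt{\left(- \frac{11769}{2759} + \frac{111492}{5}\right) + 14448} = \sqrt{\frac{307547583}{13795} + 14448} = \sqrt{\frac{506857743}{13795}} = \frac{9 \sqrt{86322253885}}{13795}$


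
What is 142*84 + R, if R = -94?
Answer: 11834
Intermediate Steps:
142*84 + R = 142*84 - 94 = 11928 - 94 = 11834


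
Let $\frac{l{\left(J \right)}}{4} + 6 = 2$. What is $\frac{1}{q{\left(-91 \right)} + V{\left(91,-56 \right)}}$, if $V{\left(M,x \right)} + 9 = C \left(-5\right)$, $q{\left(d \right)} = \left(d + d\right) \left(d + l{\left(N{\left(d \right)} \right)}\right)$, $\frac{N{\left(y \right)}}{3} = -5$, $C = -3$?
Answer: $\frac{1}{19480} \approx 5.1335 \cdot 10^{-5}$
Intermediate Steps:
$N{\left(y \right)} = -15$ ($N{\left(y \right)} = 3 \left(-5\right) = -15$)
$l{\left(J \right)} = -16$ ($l{\left(J \right)} = -24 + 4 \cdot 2 = -24 + 8 = -16$)
$q{\left(d \right)} = 2 d \left(-16 + d\right)$ ($q{\left(d \right)} = \left(d + d\right) \left(d - 16\right) = 2 d \left(-16 + d\right)$)
$V{\left(M,x \right)} = 6$ ($V{\left(M,x \right)} = -9 - -15 = -9 + 15 = 6$)
$\frac{1}{q{\left(-91 \right)} + V{\left(91,-56 \right)}} = \frac{1}{2 \left(-91\right) \left(-16 - 91\right) + 6} = \frac{1}{2 \left(-91\right) \left(-107\right) + 6} = \frac{1}{19474 + 6} = \frac{1}{19480}$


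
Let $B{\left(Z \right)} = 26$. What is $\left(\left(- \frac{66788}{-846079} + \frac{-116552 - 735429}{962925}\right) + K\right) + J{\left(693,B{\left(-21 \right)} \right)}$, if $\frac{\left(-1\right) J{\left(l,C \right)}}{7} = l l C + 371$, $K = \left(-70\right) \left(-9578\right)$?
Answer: $- \frac{1909889905136385452}{22019205975} \approx -8.6737 \cdot 10^{7}$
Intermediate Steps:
$K = 670460$
$J{\left(l,C \right)} = -2597 - 7 C l^{2}$ ($J{\left(l,C \right)} = - 7 \left(l l C + 371\right) = - 7 \left(l^{2} C + 371\right) = - 7 \left(C l^{2} + 371\right) = - 7 \left(371 + C l^{2}\right) = -2597 - 7 C l^{2}$)
$\left(\left(- \frac{66788}{-846079} + \frac{-116552 - 735429}{962925}\right) + K\right) + J{\left(693,B{\left(-21 \right)} \right)} = \left(\left(- \frac{66788}{-846079} + \frac{-116552 - 735429}{962925}\right) + 670460\right) - \left(2597 + 182 \cdot 693^{2}\right) = \left(\left(\left(-66788\right) \left(- \frac{1}{846079}\right) + \left(-116552 - 735429\right) \frac{1}{962925}\right) + 670460\right) - \left(2597 + 182 \cdot 480249\right) = \left(\left(\frac{66788}{846079} - \frac{851981}{962925}\right) + 670460\right) - 87407915 = \left(- \frac{17744091827}{22019205975} + 670460\right) - 87407915 = \frac{14762979093906673}{22019205975} - 87407915 = - \frac{1909889905136385452}{22019205975}$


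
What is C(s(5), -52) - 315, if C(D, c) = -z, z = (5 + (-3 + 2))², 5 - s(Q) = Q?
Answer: -331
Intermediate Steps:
s(Q) = 5 - Q
z = 16 (z = (5 - 1)² = 4² = 16)
C(D, c) = -16 (C(D, c) = -1*16 = -16)
C(s(5), -52) - 315 = -16 - 315 = -331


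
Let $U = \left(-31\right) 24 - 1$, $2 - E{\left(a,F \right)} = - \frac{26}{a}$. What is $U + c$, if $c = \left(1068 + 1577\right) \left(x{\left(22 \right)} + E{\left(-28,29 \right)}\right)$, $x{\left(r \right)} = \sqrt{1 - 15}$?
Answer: $\frac{29245}{14} + 2645 i \sqrt{14} \approx 2088.9 + 9896.7 i$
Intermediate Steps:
$E{\left(a,F \right)} = 2 + \frac{26}{a}$ ($E{\left(a,F \right)} = 2 - - \frac{26}{a} = 2 + \frac{26}{a}$)
$x{\left(r \right)} = i \sqrt{14}$ ($x{\left(r \right)} = \sqrt{-14} = i \sqrt{14}$)
$U = -745$ ($U = -744 - 1 = -745$)
$c = \frac{39675}{14} + 2645 i \sqrt{14}$ ($c = \left(1068 + 1577\right) \left(i \sqrt{14} + \left(2 + \frac{26}{-28}\right)\right) = 2645 \left(i \sqrt{14} + \left(2 + 26 \left(- \frac{1}{28}\right)\right)\right) = 2645 \left(i \sqrt{14} + \left(2 - \frac{13}{14}\right)\right) = 2645 \left(i \sqrt{14} + \frac{15}{14}\right) = 2645 \left(\frac{15}{14} + i \sqrt{14}\right) = \frac{39675}{14} + 2645 i \sqrt{14} \approx 2833.9 + 9896.7 i$)
$U + c = -745 + \left(\frac{39675}{14} + 2645 i \sqrt{14}\right) = \frac{29245}{14} + 2645 i \sqrt{14}$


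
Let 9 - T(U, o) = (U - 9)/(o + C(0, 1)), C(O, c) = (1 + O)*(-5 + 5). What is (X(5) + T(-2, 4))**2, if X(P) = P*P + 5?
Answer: 27889/16 ≈ 1743.1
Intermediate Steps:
C(O, c) = 0 (C(O, c) = (1 + O)*0 = 0)
X(P) = 5 + P**2 (X(P) = P**2 + 5 = 5 + P**2)
T(U, o) = 9 - (-9 + U)/o (T(U, o) = 9 - (U - 9)/(o + 0) = 9 - (-9 + U)/o)
(X(5) + T(-2, 4))**2 = ((5 + 5**2) + (9 - 1*(-2) + 9*4)/4)**2 = ((5 + 25) + (9 + 2 + 36)/4)**2 = (30 + (1/4)*47)**2 = (30 + 47/4)**2 = (167/4)**2 = 27889/16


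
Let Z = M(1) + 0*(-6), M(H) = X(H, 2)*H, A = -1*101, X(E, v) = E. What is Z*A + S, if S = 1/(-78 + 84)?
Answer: -605/6 ≈ -100.83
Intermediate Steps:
S = 1/6 ≈ 0.16667
A = -101
M(H) = H**2 (M(H) = H*H = H**2)
Z = 1 (Z = 1**2 + 0*(-6) = 1 + 0 = 1)
Z*A + S = 1*(-101) + 1/6 = -101 + 1/6 = -605/6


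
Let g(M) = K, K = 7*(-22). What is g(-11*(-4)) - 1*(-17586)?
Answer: 17432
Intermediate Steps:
K = -154
g(M) = -154
g(-11*(-4)) - 1*(-17586) = -154 - 1*(-17586) = -154 + 17586 = 17432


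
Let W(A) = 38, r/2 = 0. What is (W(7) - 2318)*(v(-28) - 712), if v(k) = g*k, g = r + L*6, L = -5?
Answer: -291840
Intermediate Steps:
r = 0 (r = 2*0 = 0)
g = -30 (g = 0 - 5*6 = 0 - 30 = -30)
v(k) = -30*k
(W(7) - 2318)*(v(-28) - 712) = (38 - 2318)*(-30*(-28) - 712) = -2280*(840 - 712) = -2280*128 = -291840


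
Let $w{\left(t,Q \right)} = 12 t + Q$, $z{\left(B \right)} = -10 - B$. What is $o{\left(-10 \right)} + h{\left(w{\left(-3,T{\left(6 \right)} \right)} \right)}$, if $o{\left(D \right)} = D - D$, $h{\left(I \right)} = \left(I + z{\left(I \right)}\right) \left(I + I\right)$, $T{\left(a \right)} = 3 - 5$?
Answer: $760$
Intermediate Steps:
$T{\left(a \right)} = -2$
$w{\left(t,Q \right)} = Q + 12 t$
$h{\left(I \right)} = - 20 I$ ($h{\left(I \right)} = \left(I - \left(10 + I\right)\right) \left(I + I\right) = - 10 \cdot 2 I = - 20 I$)
$o{\left(D \right)} = 0$
$o{\left(-10 \right)} + h{\left(w{\left(-3,T{\left(6 \right)} \right)} \right)} = 0 - 20 \left(-2 + 12 \left(-3\right)\right) = 0 - 20 \left(-2 - 36\right) = 0 - -760 = 0 + 760 = 760$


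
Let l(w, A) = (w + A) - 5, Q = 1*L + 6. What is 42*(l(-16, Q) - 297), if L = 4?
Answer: -12936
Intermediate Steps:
Q = 10 (Q = 1*4 + 6 = 4 + 6 = 10)
l(w, A) = -5 + A + w (l(w, A) = (A + w) - 5 = -5 + A + w)
42*(l(-16, Q) - 297) = 42*((-5 + 10 - 16) - 297) = 42*(-11 - 297) = 42*(-308) = -12936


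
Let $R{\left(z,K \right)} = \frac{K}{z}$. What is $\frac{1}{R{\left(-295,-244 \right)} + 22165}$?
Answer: $\frac{295}{6538919} \approx 4.5114 \cdot 10^{-5}$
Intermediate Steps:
$\frac{1}{R{\left(-295,-244 \right)} + 22165} = \frac{1}{- \frac{244}{-295} + 22165} = \frac{1}{\left(-244\right) \left(- \frac{1}{295}\right) + 22165} = \frac{1}{\frac{244}{295} + 22165} = \frac{1}{\frac{6538919}{295}} = \frac{295}{6538919}$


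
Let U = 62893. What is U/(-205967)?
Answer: -62893/205967 ≈ -0.30535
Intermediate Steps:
U/(-205967) = 62893/(-205967) = 62893*(-1/205967) = -62893/205967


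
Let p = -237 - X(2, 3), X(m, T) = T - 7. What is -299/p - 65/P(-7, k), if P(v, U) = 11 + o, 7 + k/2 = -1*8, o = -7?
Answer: -13949/932 ≈ -14.967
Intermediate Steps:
k = -30 (k = -14 + 2*(-1*8) = -14 + 2*(-8) = -14 - 16 = -30)
X(m, T) = -7 + T
P(v, U) = 4 (P(v, U) = 11 - 7 = 4)
p = -233 (p = -237 - (-7 + 3) = -237 - 1*(-4) = -237 + 4 = -233)
-299/p - 65/P(-7, k) = -299/(-233) - 65/4 = -299*(-1/233) - 65*¼ = 299/233 - 65/4 = -13949/932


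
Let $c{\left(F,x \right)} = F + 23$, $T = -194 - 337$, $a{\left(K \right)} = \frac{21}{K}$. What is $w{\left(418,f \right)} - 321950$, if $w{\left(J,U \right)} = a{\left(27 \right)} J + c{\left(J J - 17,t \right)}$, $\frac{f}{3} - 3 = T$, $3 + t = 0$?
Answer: $- \frac{1322054}{9} \approx -1.469 \cdot 10^{5}$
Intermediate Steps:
$T = -531$ ($T = -194 - 337 = -531$)
$t = -3$ ($t = -3 + 0 = -3$)
$f = -1584$ ($f = 9 + 3 \left(-531\right) = 9 - 1593 = -1584$)
$c{\left(F,x \right)} = 23 + F$
$w{\left(J,U \right)} = 6 + J^{2} + \frac{7 J}{9}$ ($w{\left(J,U \right)} = \frac{21}{27} J + \left(23 + \left(J J - 17\right)\right) = 21 \cdot \frac{1}{27} J + \left(23 + \left(J^{2} - 17\right)\right) = \frac{7 J}{9} + \left(23 + \left(-17 + J^{2}\right)\right) = \frac{7 J}{9} + \left(6 + J^{2}\right) = 6 + J^{2} + \frac{7 J}{9}$)
$w{\left(418,f \right)} - 321950 = \left(6 + 418^{2} + \frac{7}{9} \cdot 418\right) - 321950 = \left(6 + 174724 + \frac{2926}{9}\right) - 321950 = \frac{1575496}{9} - 321950 = - \frac{1322054}{9}$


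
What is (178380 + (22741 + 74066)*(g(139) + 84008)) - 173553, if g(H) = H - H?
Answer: 8132567283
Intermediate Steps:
g(H) = 0
(178380 + (22741 + 74066)*(g(139) + 84008)) - 173553 = (178380 + (22741 + 74066)*(0 + 84008)) - 173553 = (178380 + 96807*84008) - 173553 = (178380 + 8132562456) - 173553 = 8132740836 - 173553 = 8132567283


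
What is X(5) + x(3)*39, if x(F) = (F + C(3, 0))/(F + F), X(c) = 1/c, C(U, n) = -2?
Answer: 67/10 ≈ 6.7000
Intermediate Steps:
x(F) = (-2 + F)/(2*F) (x(F) = (F - 2)/(F + F) = (-2 + F)/((2*F)) = (-2 + F)*(1/(2*F)) = (-2 + F)/(2*F))
X(5) + x(3)*39 = 1/5 + ((½)*(-2 + 3)/3)*39 = ⅕ + ((½)*(⅓)*1)*39 = ⅕ + (⅙)*39 = ⅕ + 13/2 = 67/10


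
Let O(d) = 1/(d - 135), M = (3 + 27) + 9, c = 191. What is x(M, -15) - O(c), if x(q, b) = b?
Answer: -841/56 ≈ -15.018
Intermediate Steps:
M = 39 (M = 30 + 9 = 39)
O(d) = 1/(-135 + d)
x(M, -15) - O(c) = -15 - 1/(-135 + 191) = -15 - 1/56 = -841/56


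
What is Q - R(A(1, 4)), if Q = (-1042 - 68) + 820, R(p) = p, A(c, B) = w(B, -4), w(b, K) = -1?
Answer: -289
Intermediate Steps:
A(c, B) = -1
Q = -290 (Q = -1110 + 820 = -290)
Q - R(A(1, 4)) = -290 - 1*(-1) = -290 + 1 = -289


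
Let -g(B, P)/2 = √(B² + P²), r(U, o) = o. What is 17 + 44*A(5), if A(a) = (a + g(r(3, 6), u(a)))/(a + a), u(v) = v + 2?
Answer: 39 - 44*√85/5 ≈ -42.132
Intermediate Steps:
u(v) = 2 + v
g(B, P) = -2*√(B² + P²)
A(a) = (a - 2*√(36 + (2 + a)²))/(2*a) (A(a) = (a - 2*√(6² + (2 + a)²))/(a + a) = (a - 2*√(36 + (2 + a)²))/((2*a)) = (a - 2*√(36 + (2 + a)²))*(1/(2*a)) = (a - 2*√(36 + (2 + a)²))/(2*a))
17 + 44*A(5) = 17 + 44*(((½)*5 - √(36 + (2 + 5)²))/5) = 17 + 44*((5/2 - √(36 + 7²))/5) = 17 + 44*((5/2 - √(36 + 49))/5) = 17 + 44*((5/2 - √85)/5) = 17 + 44*(½ - √85/5) = 17 + (22 - 44*√85/5) = 39 - 44*√85/5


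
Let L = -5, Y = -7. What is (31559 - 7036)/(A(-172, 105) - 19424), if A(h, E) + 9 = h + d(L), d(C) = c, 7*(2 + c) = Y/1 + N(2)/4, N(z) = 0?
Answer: -24523/19608 ≈ -1.2507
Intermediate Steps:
c = -3 (c = -2 + (-7/1 + 0/4)/7 = -2 + (-7*1 + 0*(1/4))/7 = -2 + (-7 + 0)/7 = -2 + (1/7)*(-7) = -2 - 1 = -3)
d(C) = -3
A(h, E) = -12 + h (A(h, E) = -9 + (h - 3) = -9 + (-3 + h) = -12 + h)
(31559 - 7036)/(A(-172, 105) - 19424) = (31559 - 7036)/((-12 - 172) - 19424) = 24523/(-184 - 19424) = 24523/(-19608) = 24523*(-1/19608) = -24523/19608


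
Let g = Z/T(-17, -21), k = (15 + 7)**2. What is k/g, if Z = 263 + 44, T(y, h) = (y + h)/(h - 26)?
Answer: 18392/14429 ≈ 1.2747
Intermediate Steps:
T(y, h) = (h + y)/(-26 + h)
Z = 307
k = 484 (k = 22**2 = 484)
g = 14429/38 (g = 307/(((-21 - 17)/(-26 - 21))) = 307/((-38/(-47))) = 307/((-1/47*(-38))) = 307/(38/47) = 307*(47/38) = 14429/38 ≈ 379.71)
k/g = 484/(14429/38) = 484*(38/14429) = 18392/14429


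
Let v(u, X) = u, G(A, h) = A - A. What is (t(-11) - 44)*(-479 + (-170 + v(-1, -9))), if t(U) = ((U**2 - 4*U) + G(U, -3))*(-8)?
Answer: 886600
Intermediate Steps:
G(A, h) = 0
t(U) = -8*U**2 + 32*U (t(U) = ((U**2 - 4*U) + 0)*(-8) = (U**2 - 4*U)*(-8) = -8*U**2 + 32*U)
(t(-11) - 44)*(-479 + (-170 + v(-1, -9))) = (8*(-11)*(4 - 1*(-11)) - 44)*(-479 + (-170 - 1)) = (8*(-11)*(4 + 11) - 44)*(-479 - 171) = (8*(-11)*15 - 44)*(-650) = (-1320 - 44)*(-650) = -1364*(-650) = 886600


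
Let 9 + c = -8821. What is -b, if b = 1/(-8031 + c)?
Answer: 1/16861 ≈ 5.9308e-5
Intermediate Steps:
c = -8830 (c = -9 - 8821 = -8830)
b = -1/16861 (b = 1/(-8031 - 8830) = 1/(-16861) = -1/16861 ≈ -5.9308e-5)
-b = -1*(-1/16861) = 1/16861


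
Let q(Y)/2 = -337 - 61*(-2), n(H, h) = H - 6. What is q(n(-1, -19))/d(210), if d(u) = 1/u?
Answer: -90300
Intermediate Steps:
n(H, h) = -6 + H
q(Y) = -430 (q(Y) = 2*(-337 - 61*(-2)) = 2*(-337 - 1*(-122)) = 2*(-337 + 122) = 2*(-215) = -430)
q(n(-1, -19))/d(210) = -430/(1/210) = -430/1/210 = -430*210 = -90300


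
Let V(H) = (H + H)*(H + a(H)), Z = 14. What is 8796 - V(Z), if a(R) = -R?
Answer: 8796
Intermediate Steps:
V(H) = 0 (V(H) = (H + H)*(H - H) = (2*H)*0 = 0)
8796 - V(Z) = 8796 - 1*0 = 8796 + 0 = 8796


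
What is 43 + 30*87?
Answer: 2653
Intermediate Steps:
43 + 30*87 = 43 + 2610 = 2653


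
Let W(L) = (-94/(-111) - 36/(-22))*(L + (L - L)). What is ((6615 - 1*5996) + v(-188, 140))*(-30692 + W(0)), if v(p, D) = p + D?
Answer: -17525132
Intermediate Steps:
W(L) = 3032*L/1221 (W(L) = (-94*(-1/111) - 36*(-1/22))*(L + 0) = (94/111 + 18/11)*L = 3032*L/1221)
v(p, D) = D + p
((6615 - 1*5996) + v(-188, 140))*(-30692 + W(0)) = ((6615 - 1*5996) + (140 - 188))*(-30692 + (3032/1221)*0) = ((6615 - 5996) - 48)*(-30692 + 0) = (619 - 48)*(-30692) = 571*(-30692) = -17525132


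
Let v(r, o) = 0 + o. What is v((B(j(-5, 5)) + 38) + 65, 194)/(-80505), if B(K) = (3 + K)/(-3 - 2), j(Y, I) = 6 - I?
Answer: -194/80505 ≈ -0.0024098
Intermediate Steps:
B(K) = -⅗ - K/5 (B(K) = (3 + K)/(-5) = (3 + K)*(-⅕) = -⅗ - K/5)
v(r, o) = o
v((B(j(-5, 5)) + 38) + 65, 194)/(-80505) = 194/(-80505) = 194*(-1/80505) = -194/80505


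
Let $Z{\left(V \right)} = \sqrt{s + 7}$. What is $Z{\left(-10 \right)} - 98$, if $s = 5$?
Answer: $-98 + 2 \sqrt{3} \approx -94.536$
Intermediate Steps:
$Z{\left(V \right)} = 2 \sqrt{3}$ ($Z{\left(V \right)} = \sqrt{5 + 7} = \sqrt{12} = 2 \sqrt{3}$)
$Z{\left(-10 \right)} - 98 = 2 \sqrt{3} - 98 = -98 + 2 \sqrt{3}$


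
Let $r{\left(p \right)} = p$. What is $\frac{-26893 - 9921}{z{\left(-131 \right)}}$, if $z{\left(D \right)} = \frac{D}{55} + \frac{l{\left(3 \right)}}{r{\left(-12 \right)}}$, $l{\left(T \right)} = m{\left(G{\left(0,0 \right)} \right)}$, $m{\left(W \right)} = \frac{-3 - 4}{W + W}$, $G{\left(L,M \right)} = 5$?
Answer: $\frac{48594480}{3067} \approx 15844.0$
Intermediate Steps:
$m{\left(W \right)} = - \frac{7}{2 W}$
$l{\left(T \right)} = - \frac{7}{10}$ ($l{\left(T \right)} = - \frac{7}{2 \cdot 5} = \left(- \frac{7}{2}\right) \frac{1}{5} = - \frac{7}{10}$)
$z{\left(D \right)} = \frac{7}{120} + \frac{D}{55}$ ($z{\left(D \right)} = \frac{D}{55} - \frac{7}{10 \left(-12\right)} = D \frac{1}{55} - - \frac{7}{120} = \frac{D}{55} + \frac{7}{120} = \frac{7}{120} + \frac{D}{55}$)
$\frac{-26893 - 9921}{z{\left(-131 \right)}} = \frac{-26893 - 9921}{\frac{7}{120} + \frac{1}{55} \left(-131\right)} = - \frac{36814}{\frac{7}{120} - \frac{131}{55}} = - \frac{36814}{- \frac{3067}{1320}} = \left(-36814\right) \left(- \frac{1320}{3067}\right) = \frac{48594480}{3067}$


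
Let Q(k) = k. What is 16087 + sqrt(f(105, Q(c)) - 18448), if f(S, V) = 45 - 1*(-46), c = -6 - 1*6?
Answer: 16087 + I*sqrt(18357) ≈ 16087.0 + 135.49*I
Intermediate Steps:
c = -12 (c = -6 - 6 = -12)
f(S, V) = 91 (f(S, V) = 45 + 46 = 91)
16087 + sqrt(f(105, Q(c)) - 18448) = 16087 + sqrt(91 - 18448) = 16087 + sqrt(-18357) = 16087 + I*sqrt(18357)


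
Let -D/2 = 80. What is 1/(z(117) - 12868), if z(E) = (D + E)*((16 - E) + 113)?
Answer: -1/13384 ≈ -7.4716e-5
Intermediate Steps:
D = -160 (D = -2*80 = -160)
z(E) = (-160 + E)*(129 - E) (z(E) = (-160 + E)*((16 - E) + 113) = (-160 + E)*(129 - E))
1/(z(117) - 12868) = 1/((-20640 - 1*117² + 289*117) - 12868) = 1/((-20640 - 1*13689 + 33813) - 12868) = 1/((-20640 - 13689 + 33813) - 12868) = 1/(-516 - 12868) = 1/(-13384) = -1/13384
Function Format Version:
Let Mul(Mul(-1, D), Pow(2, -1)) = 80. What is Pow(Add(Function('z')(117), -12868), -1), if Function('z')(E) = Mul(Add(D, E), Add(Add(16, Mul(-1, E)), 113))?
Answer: Rational(-1, 13384) ≈ -7.4716e-5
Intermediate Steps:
D = -160 (D = Mul(-2, 80) = -160)
Function('z')(E) = Mul(Add(-160, E), Add(129, Mul(-1, E))) (Function('z')(E) = Mul(Add(-160, E), Add(Add(16, Mul(-1, E)), 113)) = Mul(Add(-160, E), Add(129, Mul(-1, E))))
Pow(Add(Function('z')(117), -12868), -1) = Pow(Add(Add(-20640, Mul(-1, Pow(117, 2)), Mul(289, 117)), -12868), -1) = Pow(Add(Add(-20640, Mul(-1, 13689), 33813), -12868), -1) = Pow(Add(Add(-20640, -13689, 33813), -12868), -1) = Pow(Add(-516, -12868), -1) = Pow(-13384, -1) = Rational(-1, 13384)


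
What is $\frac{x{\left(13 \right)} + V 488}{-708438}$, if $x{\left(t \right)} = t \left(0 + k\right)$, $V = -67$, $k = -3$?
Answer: $\frac{32735}{708438} \approx 0.046207$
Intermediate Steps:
$x{\left(t \right)} = - 3 t$ ($x{\left(t \right)} = t \left(0 - 3\right) = t \left(-3\right) = - 3 t$)
$\frac{x{\left(13 \right)} + V 488}{-708438} = \frac{\left(-3\right) 13 - 32696}{-708438} = \left(-39 - 32696\right) \left(- \frac{1}{708438}\right) = \left(-32735\right) \left(- \frac{1}{708438}\right) = \frac{32735}{708438}$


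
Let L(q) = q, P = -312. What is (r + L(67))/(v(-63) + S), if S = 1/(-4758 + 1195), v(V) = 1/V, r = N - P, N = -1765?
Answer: 3174633/37 ≈ 85801.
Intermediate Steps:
r = -1453 (r = -1765 - 1*(-312) = -1765 + 312 = -1453)
S = -1/3563 (S = 1/(-3563) = -1/3563 ≈ -0.00028066)
(r + L(67))/(v(-63) + S) = (-1453 + 67)/(1/(-63) - 1/3563) = -1386/(-1/63 - 1/3563) = -1386/(-74/4581) = -1386*(-4581/74) = 3174633/37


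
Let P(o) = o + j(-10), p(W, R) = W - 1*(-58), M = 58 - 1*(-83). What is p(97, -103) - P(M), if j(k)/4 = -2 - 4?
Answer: 38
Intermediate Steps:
M = 141 (M = 58 + 83 = 141)
j(k) = -24 (j(k) = 4*(-2 - 4) = 4*(-6) = -24)
p(W, R) = 58 + W (p(W, R) = W + 58 = 58 + W)
P(o) = -24 + o (P(o) = o - 24 = -24 + o)
p(97, -103) - P(M) = (58 + 97) - (-24 + 141) = 155 - 1*117 = 155 - 117 = 38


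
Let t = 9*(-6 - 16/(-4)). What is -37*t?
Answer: 666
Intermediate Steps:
t = -18 (t = 9*(-6 - 16*(-¼)) = 9*(-6 + 4) = 9*(-2) = -18)
-37*t = -37*(-18) = 666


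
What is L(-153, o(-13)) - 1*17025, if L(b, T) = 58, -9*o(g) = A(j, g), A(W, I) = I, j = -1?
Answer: -16967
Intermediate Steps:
o(g) = -g/9
L(-153, o(-13)) - 1*17025 = 58 - 1*17025 = 58 - 17025 = -16967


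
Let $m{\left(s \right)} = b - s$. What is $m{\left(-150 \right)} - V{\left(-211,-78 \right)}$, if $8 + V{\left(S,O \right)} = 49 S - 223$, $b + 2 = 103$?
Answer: $10821$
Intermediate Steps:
$b = 101$ ($b = -2 + 103 = 101$)
$V{\left(S,O \right)} = -231 + 49 S$ ($V{\left(S,O \right)} = -8 + \left(49 S - 223\right) = -8 + \left(-223 + 49 S\right) = -231 + 49 S$)
$m{\left(s \right)} = 101 - s$
$m{\left(-150 \right)} - V{\left(-211,-78 \right)} = \left(101 - -150\right) - \left(-231 + 49 \left(-211\right)\right) = \left(101 + 150\right) - \left(-231 - 10339\right) = 251 - -10570 = 251 + 10570 = 10821$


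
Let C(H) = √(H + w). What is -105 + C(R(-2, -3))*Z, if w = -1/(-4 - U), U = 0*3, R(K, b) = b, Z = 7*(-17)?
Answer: -105 - 119*I*√11/2 ≈ -105.0 - 197.34*I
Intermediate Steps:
Z = -119
U = 0
w = ¼ (w = -1/(-4 - 1*0) = -1/(-4 + 0) = -1/(-4) = -1*(-¼) = ¼ ≈ 0.25000)
C(H) = √(¼ + H) (C(H) = √(H + ¼) = √(¼ + H))
-105 + C(R(-2, -3))*Z = -105 + (√(1 + 4*(-3))/2)*(-119) = -105 + (√(1 - 12)/2)*(-119) = -105 + (√(-11)/2)*(-119) = -105 + ((I*√11)/2)*(-119) = -105 + (I*√11/2)*(-119) = -105 - 119*I*√11/2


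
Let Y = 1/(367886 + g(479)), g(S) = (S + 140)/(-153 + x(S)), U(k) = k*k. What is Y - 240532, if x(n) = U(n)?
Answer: -20289318170609396/84351845787 ≈ -2.4053e+5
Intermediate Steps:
U(k) = k²
x(n) = n²
g(S) = (140 + S)/(-153 + S²) (g(S) = (S + 140)/(-153 + S²) = (140 + S)/(-153 + S²))
Y = 229288/84351845787 (Y = 1/(367886 + (140 + 479)/(-153 + 479²)) = 1/(367886 + 619/(-153 + 229441)) = 1/(367886 + 619/229288) = 1/(84351845787/229288) = 229288/84351845787 ≈ 2.7182e-6)
Y - 240532 = 229288/84351845787 - 240532 = -20289318170609396/84351845787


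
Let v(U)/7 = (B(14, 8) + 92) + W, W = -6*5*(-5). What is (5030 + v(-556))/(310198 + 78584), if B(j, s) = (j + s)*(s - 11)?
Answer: 3131/194391 ≈ 0.016107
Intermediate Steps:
B(j, s) = (-11 + s)*(j + s) (B(j, s) = (j + s)*(-11 + s) = (-11 + s)*(j + s))
W = 150 (W = -30*(-5) = 150)
v(U) = 1232 (v(U) = 7*(((8² - 11*14 - 11*8 + 14*8) + 92) + 150) = 7*(((64 - 154 - 88 + 112) + 92) + 150) = 7*((-66 + 92) + 150) = 7*(26 + 150) = 7*176 = 1232)
(5030 + v(-556))/(310198 + 78584) = (5030 + 1232)/(310198 + 78584) = 6262/388782 = 6262*(1/388782) = 3131/194391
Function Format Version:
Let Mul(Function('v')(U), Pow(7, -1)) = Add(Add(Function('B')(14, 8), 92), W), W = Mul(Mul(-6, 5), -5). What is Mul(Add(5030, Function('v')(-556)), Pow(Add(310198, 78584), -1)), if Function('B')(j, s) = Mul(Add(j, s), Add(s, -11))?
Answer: Rational(3131, 194391) ≈ 0.016107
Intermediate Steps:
Function('B')(j, s) = Mul(Add(-11, s), Add(j, s)) (Function('B')(j, s) = Mul(Add(j, s), Add(-11, s)) = Mul(Add(-11, s), Add(j, s)))
W = 150 (W = Mul(-30, -5) = 150)
Function('v')(U) = 1232 (Function('v')(U) = Mul(7, Add(Add(Add(Pow(8, 2), Mul(-11, 14), Mul(-11, 8), Mul(14, 8)), 92), 150)) = Mul(7, Add(Add(Add(64, -154, -88, 112), 92), 150)) = Mul(7, Add(Add(-66, 92), 150)) = Mul(7, Add(26, 150)) = Mul(7, 176) = 1232)
Mul(Add(5030, Function('v')(-556)), Pow(Add(310198, 78584), -1)) = Mul(Add(5030, 1232), Pow(Add(310198, 78584), -1)) = Mul(6262, Pow(388782, -1)) = Mul(6262, Rational(1, 388782)) = Rational(3131, 194391)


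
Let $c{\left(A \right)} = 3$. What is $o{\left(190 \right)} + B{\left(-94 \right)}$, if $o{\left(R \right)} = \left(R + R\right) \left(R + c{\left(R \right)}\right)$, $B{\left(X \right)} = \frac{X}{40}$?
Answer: $\frac{1466753}{20} \approx 73338.0$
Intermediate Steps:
$B{\left(X \right)} = \frac{X}{40}$ ($B{\left(X \right)} = X \frac{1}{40} = \frac{X}{40}$)
$o{\left(R \right)} = 2 R \left(3 + R\right)$ ($o{\left(R \right)} = \left(R + R\right) \left(R + 3\right) = 2 R \left(3 + R\right)$)
$o{\left(190 \right)} + B{\left(-94 \right)} = 2 \cdot 190 \left(3 + 190\right) + \frac{1}{40} \left(-94\right) = 2 \cdot 190 \cdot 193 - \frac{47}{20} = 73340 - \frac{47}{20} = \frac{1466753}{20}$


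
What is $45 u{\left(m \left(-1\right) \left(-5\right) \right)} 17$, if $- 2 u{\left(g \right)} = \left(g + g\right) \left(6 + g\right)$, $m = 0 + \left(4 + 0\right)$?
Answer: $-397800$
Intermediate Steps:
$m = 4$ ($m = 0 + 4 = 4$)
$u{\left(g \right)} = - g \left(6 + g\right)$ ($u{\left(g \right)} = - \frac{\left(g + g\right) \left(6 + g\right)}{2} = - \frac{2 g \left(6 + g\right)}{2} = - g \left(6 + g\right)$)
$45 u{\left(m \left(-1\right) \left(-5\right) \right)} 17 = 45 \left(- 4 \left(-1\right) \left(-5\right) \left(6 + 4 \left(-1\right) \left(-5\right)\right)\right) 17 = 45 \left(- \left(-4\right) \left(-5\right) \left(6 - -20\right)\right) 17 = 45 \left(\left(-1\right) 20 \left(6 + 20\right)\right) 17 = 45 \left(\left(-1\right) 20 \cdot 26\right) 17 = 45 \left(-520\right) 17 = \left(-23400\right) 17 = -397800$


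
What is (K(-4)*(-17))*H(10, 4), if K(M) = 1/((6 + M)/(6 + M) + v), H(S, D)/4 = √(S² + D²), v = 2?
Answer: -136*√29/3 ≈ -244.13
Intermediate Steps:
H(S, D) = 4*√(D² + S²) (H(S, D) = 4*√(S² + D²) = 4*√(D² + S²))
K(M) = ⅓ (K(M) = 1/((6 + M)/(6 + M) + 2) = 1/(1 + 2) = 1/3 = ⅓)
(K(-4)*(-17))*H(10, 4) = ((⅓)*(-17))*(4*√(4² + 10²)) = -68*√(16 + 100)/3 = -68*√116/3 = -68*2*√29/3 = -136*√29/3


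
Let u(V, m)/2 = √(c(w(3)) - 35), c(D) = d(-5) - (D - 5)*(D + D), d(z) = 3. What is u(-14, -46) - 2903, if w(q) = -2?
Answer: -2903 + 4*I*√15 ≈ -2903.0 + 15.492*I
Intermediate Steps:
c(D) = 3 - 2*D*(-5 + D) (c(D) = 3 - (D - 5)*(D + D) = 3 - (-5 + D)*2*D = 3 - 2*D*(-5 + D))
u(V, m) = 4*I*√15 (u(V, m) = 2*√((3 - 2*(-2)² + 10*(-2)) - 35) = 2*√((3 - 2*4 - 20) - 35) = 2*√((3 - 8 - 20) - 35) = 2*√(-25 - 35) = 2*√(-60) = 2*(2*I*√15) = 4*I*√15)
u(-14, -46) - 2903 = 4*I*√15 - 2903 = -2903 + 4*I*√15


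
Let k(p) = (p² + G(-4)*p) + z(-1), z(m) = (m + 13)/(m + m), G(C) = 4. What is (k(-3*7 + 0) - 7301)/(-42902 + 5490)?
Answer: 3475/18706 ≈ 0.18577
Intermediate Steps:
z(m) = (13 + m)/(2*m) (z(m) = (13 + m)/((2*m)) = (13 + m)*(1/(2*m)) = (13 + m)/(2*m))
k(p) = -6 + p² + 4*p (k(p) = (p² + 4*p) + (½)*(13 - 1)/(-1) = (p² + 4*p) + (½)*(-1)*12 = (p² + 4*p) - 6 = -6 + p² + 4*p)
(k(-3*7 + 0) - 7301)/(-42902 + 5490) = ((-6 + (-3*7 + 0)² + 4*(-3*7 + 0)) - 7301)/(-42902 + 5490) = ((-6 + (-21 + 0)² + 4*(-21 + 0)) - 7301)/(-37412) = ((-6 + (-21)² + 4*(-21)) - 7301)*(-1/37412) = ((-6 + 441 - 84) - 7301)*(-1/37412) = (351 - 7301)*(-1/37412) = -6950*(-1/37412) = 3475/18706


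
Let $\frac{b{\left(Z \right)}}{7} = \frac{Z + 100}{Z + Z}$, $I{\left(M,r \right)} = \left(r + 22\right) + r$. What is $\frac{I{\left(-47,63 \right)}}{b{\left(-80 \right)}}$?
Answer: $- \frac{1184}{7} \approx -169.14$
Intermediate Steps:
$I{\left(M,r \right)} = 22 + 2 r$ ($I{\left(M,r \right)} = \left(22 + r\right) + r = 22 + 2 r$)
$b{\left(Z \right)} = \frac{7 \left(100 + Z\right)}{2 Z}$ ($b{\left(Z \right)} = 7 \frac{Z + 100}{Z + Z} = 7 \frac{100 + Z}{2 Z} = \frac{7 \left(100 + Z\right)}{2 Z}$)
$\frac{I{\left(-47,63 \right)}}{b{\left(-80 \right)}} = \frac{22 + 2 \cdot 63}{\frac{7}{2} + \frac{350}{-80}} = \frac{22 + 126}{\frac{7}{2} + 350 \left(- \frac{1}{80}\right)} = \frac{148}{\frac{7}{2} - \frac{35}{8}} = \frac{148}{- \frac{7}{8}} = 148 \left(- \frac{8}{7}\right) = - \frac{1184}{7}$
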